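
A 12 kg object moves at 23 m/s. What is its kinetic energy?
KE = ½mv² = ½(12)(23)² = 3174.0 J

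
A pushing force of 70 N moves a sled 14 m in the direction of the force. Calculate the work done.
W = F·d = (70)(14) = 980.0 J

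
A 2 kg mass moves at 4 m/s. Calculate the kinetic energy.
KE = ½mv² = ½(2)(4)² = 16.0 J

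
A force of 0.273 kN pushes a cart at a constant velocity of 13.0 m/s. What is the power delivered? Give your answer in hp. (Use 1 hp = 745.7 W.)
Convert to SI: F = 273.0 N, v = 13.0 m/s
P = Fv = (273.0)(13.0) = 3549.0 W = 4.759 hp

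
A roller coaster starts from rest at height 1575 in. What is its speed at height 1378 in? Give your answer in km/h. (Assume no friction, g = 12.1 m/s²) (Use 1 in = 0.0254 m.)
Convert to SI: h₁−h₂ = 5.0038 m
mgh₁ = mgh₂ + ½mv² ⇒ v = √(2g(h₁−h₂)) = √(2·12.1·5.0038) = 11.0042 m/s = 39.62 km/h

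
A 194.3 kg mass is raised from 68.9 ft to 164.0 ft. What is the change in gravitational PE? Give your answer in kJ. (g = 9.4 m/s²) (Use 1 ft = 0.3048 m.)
Convert to SI: m = 194.3 kg, Δh = 28.9865 m
ΔPE = mgΔh = (194.3)(9.4)(28.9865) = 52941.5 J = 52.94 kJ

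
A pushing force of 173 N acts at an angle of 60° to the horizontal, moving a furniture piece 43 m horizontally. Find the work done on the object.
W = F·d·cosθ = (173)(43)cos(60°) = 3720 J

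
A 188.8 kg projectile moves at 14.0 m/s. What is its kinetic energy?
KE = ½mv² = ½(188.8)(14.0)² = 18500 J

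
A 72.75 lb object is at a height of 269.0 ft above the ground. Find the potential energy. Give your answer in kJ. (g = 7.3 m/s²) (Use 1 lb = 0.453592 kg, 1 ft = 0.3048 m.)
Convert to SI: m = 32.9988 kg, h = 81.9912 m
PE = mgh = (32.9988)(7.3)(81.9912) = 19751.0 J = 19.75 kJ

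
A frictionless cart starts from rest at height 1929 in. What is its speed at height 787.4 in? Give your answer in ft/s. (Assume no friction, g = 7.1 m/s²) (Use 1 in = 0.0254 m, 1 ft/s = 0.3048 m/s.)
Convert to SI: h₁−h₂ = 28.9966 m
mgh₁ = mgh₂ + ½mv² ⇒ v = √(2g(h₁−h₂)) = √(2·7.1·28.9966) = 20.2917 m/s = 66.57 ft/s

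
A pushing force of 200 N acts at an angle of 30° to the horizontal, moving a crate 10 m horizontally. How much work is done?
W = F·d·cosθ = (200)(10)cos(30°) = 1732 J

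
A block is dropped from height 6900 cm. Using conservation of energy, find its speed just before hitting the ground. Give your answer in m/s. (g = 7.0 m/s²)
Convert to SI: h = 69.0 m
mgh = ½mv² ⇒ v = √(2gh) = √(2·7.0·69.0) = 31.08 m/s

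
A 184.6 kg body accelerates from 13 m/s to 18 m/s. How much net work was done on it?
W = ΔKE = ½m(v₂² − v₁²) = ½(184.6)(18² − 13²) = 14306.5 J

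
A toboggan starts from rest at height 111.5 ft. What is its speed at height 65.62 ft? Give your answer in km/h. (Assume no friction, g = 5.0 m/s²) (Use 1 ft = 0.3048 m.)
Convert to SI: h₁−h₂ = 13.9842 m
mgh₁ = mgh₂ + ½mv² ⇒ v = √(2g(h₁−h₂)) = √(2·5.0·13.9842) = 11.8255 m/s = 42.57 km/h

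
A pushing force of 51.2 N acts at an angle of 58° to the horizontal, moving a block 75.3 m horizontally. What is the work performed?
W = F·d·cosθ = (51.2)(75.3)cos(58°) = 2043 J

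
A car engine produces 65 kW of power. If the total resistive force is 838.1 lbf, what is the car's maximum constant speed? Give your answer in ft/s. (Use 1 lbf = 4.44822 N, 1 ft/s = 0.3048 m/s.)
Convert to SI: F = 3728.05 N
P = Fv ⇒ v = P/F = 65000 W/3728.05 N = 17.4354 m/s = 57.2 ft/s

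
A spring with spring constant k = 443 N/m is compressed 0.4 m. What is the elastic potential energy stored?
PE = ½kx² = ½(443)(0.4)² = 35.44 J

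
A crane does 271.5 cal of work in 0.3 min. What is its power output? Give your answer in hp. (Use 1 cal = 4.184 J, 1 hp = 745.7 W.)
Convert to SI: W = 1135.96 J, t = 18.0 s
P = W/t = 1135.96/18.0 = 63.1087 W = 0.08463 hp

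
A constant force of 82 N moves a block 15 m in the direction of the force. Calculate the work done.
W = F·d = (82)(15) = 1230 J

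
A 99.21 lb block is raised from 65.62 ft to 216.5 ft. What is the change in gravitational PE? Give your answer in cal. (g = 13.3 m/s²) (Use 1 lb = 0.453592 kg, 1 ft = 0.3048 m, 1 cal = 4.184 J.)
Convert to SI: m = 45.0009 kg, Δh = 45.9882 m
ΔPE = mgΔh = (45.0009)(13.3)(45.9882) = 27524.5 J = 6579 cal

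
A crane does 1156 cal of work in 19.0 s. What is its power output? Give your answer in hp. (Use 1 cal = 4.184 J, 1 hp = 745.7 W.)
Convert to SI: W = 4836.7 J, t = 19.0 s
P = W/t = 4836.7/19.0 = 254.563 W = 0.3414 hp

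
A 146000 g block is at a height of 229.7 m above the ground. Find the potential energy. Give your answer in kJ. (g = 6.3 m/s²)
Convert to SI: m = 146.0 kg, h = 229.7 m
PE = mgh = (146.0)(6.3)(229.7) = 211278 J = 211.3 kJ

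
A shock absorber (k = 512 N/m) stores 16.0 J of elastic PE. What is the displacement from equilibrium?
x = √(2·PE/k) = √(2·16.0/512) = 0.25 m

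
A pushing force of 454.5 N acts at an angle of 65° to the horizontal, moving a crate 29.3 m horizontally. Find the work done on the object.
W = F·d·cosθ = (454.5)(29.3)cos(65°) = 5628 J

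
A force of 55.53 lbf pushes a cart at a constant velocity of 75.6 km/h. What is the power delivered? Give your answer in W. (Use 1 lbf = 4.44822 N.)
Convert to SI: F = 247.01 N, v = 21.0 m/s
P = Fv = (247.01)(21.0) = 5187 W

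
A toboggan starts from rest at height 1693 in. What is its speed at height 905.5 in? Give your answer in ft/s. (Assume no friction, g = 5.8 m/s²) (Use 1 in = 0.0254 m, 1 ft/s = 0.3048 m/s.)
Convert to SI: h₁−h₂ = 20.0025 m
mgh₁ = mgh₂ + ½mv² ⇒ v = √(2g(h₁−h₂)) = √(2·5.8·20.0025) = 15.2325 m/s = 49.98 ft/s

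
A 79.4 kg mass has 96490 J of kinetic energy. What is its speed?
v = √(2·KE/m) = √(2·96490/79.4) = 49.3 m/s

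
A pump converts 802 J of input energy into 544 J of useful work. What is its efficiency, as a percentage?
η = W_out/W_in = 544/802 = 67.83%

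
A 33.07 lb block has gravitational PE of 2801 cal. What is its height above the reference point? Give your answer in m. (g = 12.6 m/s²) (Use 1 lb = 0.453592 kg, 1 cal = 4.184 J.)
Convert to SI: m = 15.0003 kg, PE = 11719.4 J
h = PE/(mg) = 11719.4/(15.0003·12.6) = 62.01 m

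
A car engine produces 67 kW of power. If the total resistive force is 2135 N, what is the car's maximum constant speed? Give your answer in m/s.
P = Fv ⇒ v = P/F = 67000 W/2135.0 N = 31.38 m/s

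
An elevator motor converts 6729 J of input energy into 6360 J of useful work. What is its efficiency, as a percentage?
η = W_out/W_in = 6360/6729 = 94.52%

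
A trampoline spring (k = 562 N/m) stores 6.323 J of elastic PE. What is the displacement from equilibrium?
x = √(2·PE/k) = √(2·6.323/562) = 0.15 m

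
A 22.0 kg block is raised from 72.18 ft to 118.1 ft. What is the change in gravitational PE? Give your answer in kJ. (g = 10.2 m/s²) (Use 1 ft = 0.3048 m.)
Convert to SI: m = 22.0 kg, Δh = 13.9964 m
ΔPE = mgΔh = (22.0)(10.2)(13.9964) = 3140.8 J = 3.141 kJ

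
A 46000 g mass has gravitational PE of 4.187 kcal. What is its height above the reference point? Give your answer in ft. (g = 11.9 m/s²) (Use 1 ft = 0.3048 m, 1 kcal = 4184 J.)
Convert to SI: m = 46.0 kg, PE = 17518.4 J
h = PE/(mg) = 17518.4/(46.0·11.9) = 32.0029 m = 105.0 ft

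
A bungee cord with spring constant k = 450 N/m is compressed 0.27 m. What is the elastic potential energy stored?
PE = ½kx² = ½(450)(0.27)² = 16.4 J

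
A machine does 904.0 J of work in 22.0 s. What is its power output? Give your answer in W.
P = W/t = 904.0/22.0 = 41.09 W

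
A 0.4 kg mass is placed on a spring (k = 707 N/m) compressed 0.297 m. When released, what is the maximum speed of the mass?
½kx² = ½mv² ⇒ v = x√(k/m) = (0.297)√(707/0.4) = 12.49 m/s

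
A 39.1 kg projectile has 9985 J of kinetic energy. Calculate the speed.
v = √(2·KE/m) = √(2·9985/39.1) = 22.6 m/s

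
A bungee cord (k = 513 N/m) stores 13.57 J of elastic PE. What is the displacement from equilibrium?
x = √(2·PE/k) = √(2·13.57/513) = 0.23 m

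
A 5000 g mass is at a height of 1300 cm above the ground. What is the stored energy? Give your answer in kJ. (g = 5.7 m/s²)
Convert to SI: m = 5.0 kg, h = 13.0 m
PE = mgh = (5.0)(5.7)(13.0) = 370.5 J = 0.3705 kJ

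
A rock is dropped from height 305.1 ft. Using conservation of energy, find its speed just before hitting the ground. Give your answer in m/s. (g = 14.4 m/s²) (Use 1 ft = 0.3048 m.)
Convert to SI: h = 92.9945 m
mgh = ½mv² ⇒ v = √(2gh) = √(2·14.4·92.9945) = 51.75 m/s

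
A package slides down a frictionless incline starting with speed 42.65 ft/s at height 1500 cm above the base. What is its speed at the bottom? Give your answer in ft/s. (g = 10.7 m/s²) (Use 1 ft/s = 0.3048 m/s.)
Convert to SI: v₀ = 12.9997 m/s, h = 15.0 m
½mv₀² + mgh = ½mv² ⇒ v = √(v₀² + 2gh) = √(12.9997² + 2·10.7·15.0) = 22.1358 m/s = 72.62 ft/s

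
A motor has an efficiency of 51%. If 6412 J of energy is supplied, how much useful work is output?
W_out = η·W_in = 0.51·6412 = 3270.12 J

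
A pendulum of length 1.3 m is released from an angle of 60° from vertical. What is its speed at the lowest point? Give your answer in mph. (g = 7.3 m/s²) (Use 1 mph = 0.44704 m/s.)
h = L(1 − cosθ) = 1.3(1 − cos60°) = 0.65 m
v = √(2gh) = √(2·7.3·0.65) = 3.08058 m/s = 6.891 mph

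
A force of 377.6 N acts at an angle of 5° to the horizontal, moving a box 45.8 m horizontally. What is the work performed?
W = F·d·cosθ = (377.6)(45.8)cos(5°) = 17230 J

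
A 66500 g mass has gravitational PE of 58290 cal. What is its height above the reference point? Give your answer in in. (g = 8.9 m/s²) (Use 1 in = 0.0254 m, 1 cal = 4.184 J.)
Convert to SI: m = 66.5 kg, PE = 243885 J
h = PE/(mg) = 243885/(66.5·8.9) = 412.073 m = 16220 in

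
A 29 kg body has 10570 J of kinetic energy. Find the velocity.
v = √(2·KE/m) = √(2·10570/29) = 27.0 m/s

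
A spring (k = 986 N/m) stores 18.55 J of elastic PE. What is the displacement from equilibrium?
x = √(2·PE/k) = √(2·18.55/986) = 0.194 m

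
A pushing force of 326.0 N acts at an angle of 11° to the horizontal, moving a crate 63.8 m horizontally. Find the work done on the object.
W = F·d·cosθ = (326.0)(63.8)cos(11°) = 20420 J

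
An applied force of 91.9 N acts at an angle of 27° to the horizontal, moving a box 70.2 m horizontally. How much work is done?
W = F·d·cosθ = (91.9)(70.2)cos(27°) = 5748 J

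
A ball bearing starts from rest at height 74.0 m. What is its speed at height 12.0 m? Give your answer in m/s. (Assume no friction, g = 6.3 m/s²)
mgh₁ = mgh₂ + ½mv² ⇒ v = √(2g(h₁−h₂)) = √(2·6.3·62.0) = 27.95 m/s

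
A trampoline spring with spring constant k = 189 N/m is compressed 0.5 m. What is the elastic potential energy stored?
PE = ½kx² = ½(189)(0.5)² = 23.63 J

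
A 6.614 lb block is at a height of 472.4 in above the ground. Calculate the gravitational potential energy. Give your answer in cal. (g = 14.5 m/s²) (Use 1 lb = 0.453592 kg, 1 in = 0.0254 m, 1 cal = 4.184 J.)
Convert to SI: m = 3.00006 kg, h = 11.999 m
PE = mgh = (3.00006)(14.5)(11.999) = 521.965 J = 124.8 cal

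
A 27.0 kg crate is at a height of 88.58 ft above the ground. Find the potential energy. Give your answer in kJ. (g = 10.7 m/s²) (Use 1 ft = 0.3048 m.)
Convert to SI: m = 27.0 kg, h = 26.9992 m
PE = mgh = (27.0)(10.7)(26.9992) = 7800.06 J = 7.8 kJ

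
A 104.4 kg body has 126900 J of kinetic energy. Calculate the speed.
v = √(2·KE/m) = √(2·126900/104.4) = 49.31 m/s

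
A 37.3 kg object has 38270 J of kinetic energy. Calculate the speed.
v = √(2·KE/m) = √(2·38270/37.3) = 45.3 m/s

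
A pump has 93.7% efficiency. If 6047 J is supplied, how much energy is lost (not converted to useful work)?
W_lost = W_in(1 − η) = 6047·(1 − 0.937) = 381.0 J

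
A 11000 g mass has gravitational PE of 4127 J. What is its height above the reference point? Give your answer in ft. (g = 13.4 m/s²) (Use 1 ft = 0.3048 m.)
Convert to SI: m = 11.0 kg, PE = 4127.0 J
h = PE/(mg) = 4127.0/(11.0·13.4) = 27.9986 m = 91.86 ft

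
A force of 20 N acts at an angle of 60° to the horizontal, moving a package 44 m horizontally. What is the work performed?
W = F·d·cosθ = (20)(44)cos(60°) = 440.0 J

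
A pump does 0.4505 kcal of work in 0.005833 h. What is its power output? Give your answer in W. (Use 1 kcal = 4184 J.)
Convert to SI: W = 1884.89 J, t = 20.9988 s
P = W/t = 1884.89/20.9988 = 89.76 W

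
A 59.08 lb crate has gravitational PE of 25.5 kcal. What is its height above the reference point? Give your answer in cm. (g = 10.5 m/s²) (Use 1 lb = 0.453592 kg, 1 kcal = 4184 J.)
Convert to SI: m = 26.7982 kg, PE = 106692 J
h = PE/(mg) = 106692/(26.7982·10.5) = 379.172 m = 37920 cm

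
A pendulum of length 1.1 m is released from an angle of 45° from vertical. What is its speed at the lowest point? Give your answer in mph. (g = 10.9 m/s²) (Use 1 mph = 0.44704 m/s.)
h = L(1 − cosθ) = 1.1(1 − cos45°) = 0.322183 m
v = √(2gh) = √(2·10.9·0.322183) = 2.6502 m/s = 5.928 mph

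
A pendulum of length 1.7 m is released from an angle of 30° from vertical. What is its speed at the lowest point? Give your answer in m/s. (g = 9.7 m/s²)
h = L(1 − cosθ) = 1.7(1 − cos30°) = 0.227757 m
v = √(2gh) = √(2·9.7·0.227757) = 2.102 m/s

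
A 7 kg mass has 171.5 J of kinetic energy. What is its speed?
v = √(2·KE/m) = √(2·171.5/7) = 7.0 m/s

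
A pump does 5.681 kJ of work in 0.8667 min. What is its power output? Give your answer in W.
Convert to SI: W = 5681.0 J, t = 52.002 s
P = W/t = 5681.0/52.002 = 109.2 W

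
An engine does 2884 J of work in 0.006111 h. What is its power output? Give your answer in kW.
Convert to SI: W = 2884.0 J, t = 21.9996 s
P = W/t = 2884.0/21.9996 = 131.093 W = 0.1311 kW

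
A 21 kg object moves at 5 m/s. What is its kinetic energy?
KE = ½mv² = ½(21)(5)² = 262.5 J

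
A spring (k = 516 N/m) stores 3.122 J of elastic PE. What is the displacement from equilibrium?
x = √(2·PE/k) = √(2·3.122/516) = 0.11 m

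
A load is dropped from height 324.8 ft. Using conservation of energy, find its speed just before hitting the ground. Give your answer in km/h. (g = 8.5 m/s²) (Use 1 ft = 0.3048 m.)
Convert to SI: h = 98.999 m
mgh = ½mv² ⇒ v = √(2gh) = √(2·8.5·98.999) = 41.0242 m/s = 147.7 km/h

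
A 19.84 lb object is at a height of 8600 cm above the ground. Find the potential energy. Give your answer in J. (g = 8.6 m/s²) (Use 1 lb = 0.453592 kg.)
Convert to SI: m = 8.99927 kg, h = 86.0 m
PE = mgh = (8.99927)(8.6)(86.0) = 6656 J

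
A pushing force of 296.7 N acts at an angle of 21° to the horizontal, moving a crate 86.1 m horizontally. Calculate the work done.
W = F·d·cosθ = (296.7)(86.1)cos(21°) = 23850 J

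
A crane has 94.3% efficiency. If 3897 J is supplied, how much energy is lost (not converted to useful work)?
W_lost = W_in(1 − η) = 3897·(1 − 0.943) = 222.1 J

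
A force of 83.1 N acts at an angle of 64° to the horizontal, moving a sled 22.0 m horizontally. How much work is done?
W = F·d·cosθ = (83.1)(22.0)cos(64°) = 801.4 J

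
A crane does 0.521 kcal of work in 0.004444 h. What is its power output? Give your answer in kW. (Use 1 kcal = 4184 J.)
Convert to SI: W = 2179.86 J, t = 15.9984 s
P = W/t = 2179.86/15.9984 = 136.255 W = 0.1363 kW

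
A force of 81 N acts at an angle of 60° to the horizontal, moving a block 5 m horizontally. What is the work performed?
W = F·d·cosθ = (81)(5)cos(60°) = 202.5 J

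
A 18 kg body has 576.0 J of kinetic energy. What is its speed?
v = √(2·KE/m) = √(2·576.0/18) = 8.0 m/s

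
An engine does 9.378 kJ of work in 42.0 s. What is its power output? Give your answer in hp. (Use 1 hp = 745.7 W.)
Convert to SI: W = 9378.0 J, t = 42.0 s
P = W/t = 9378.0/42.0 = 223.286 W = 0.2994 hp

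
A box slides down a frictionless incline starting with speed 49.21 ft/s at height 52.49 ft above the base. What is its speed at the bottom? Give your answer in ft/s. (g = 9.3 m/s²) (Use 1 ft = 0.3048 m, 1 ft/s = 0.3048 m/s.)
Convert to SI: v₀ = 14.9992 m/s, h = 15.999 m
½mv₀² + mgh = ½mv² ⇒ v = √(v₀² + 2gh) = √(14.9992² + 2·9.3·15.999) = 22.8595 m/s = 75.0 ft/s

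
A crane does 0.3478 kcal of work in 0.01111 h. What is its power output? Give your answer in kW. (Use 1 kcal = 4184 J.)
Convert to SI: W = 1455.2 J, t = 39.996 s
P = W/t = 1455.2/39.996 = 36.3835 W = 0.03638 kW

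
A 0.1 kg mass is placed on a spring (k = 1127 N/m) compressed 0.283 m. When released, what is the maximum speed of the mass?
½kx² = ½mv² ⇒ v = x√(k/m) = (0.283)√(1127/0.1) = 30.04 m/s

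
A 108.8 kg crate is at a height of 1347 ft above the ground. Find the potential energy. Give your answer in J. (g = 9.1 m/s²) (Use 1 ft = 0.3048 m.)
Convert to SI: m = 108.8 kg, h = 410.566 m
PE = mgh = (108.8)(9.1)(410.566) = 406500 J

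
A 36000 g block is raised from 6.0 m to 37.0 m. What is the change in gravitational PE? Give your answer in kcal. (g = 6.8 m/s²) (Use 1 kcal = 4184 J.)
Convert to SI: m = 36.0 kg, Δh = 31.0 m
ΔPE = mgΔh = (36.0)(6.8)(31.0) = 7588.8 J = 1.814 kcal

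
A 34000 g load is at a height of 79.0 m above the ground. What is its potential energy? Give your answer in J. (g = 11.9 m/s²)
Convert to SI: m = 34.0 kg, h = 79.0 m
PE = mgh = (34.0)(11.9)(79.0) = 31960 J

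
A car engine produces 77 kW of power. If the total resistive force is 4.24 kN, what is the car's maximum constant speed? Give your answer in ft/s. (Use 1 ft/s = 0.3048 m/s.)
Convert to SI: F = 4240.0 N
P = Fv ⇒ v = P/F = 77000 W/4240.0 N = 18.1604 m/s = 59.58 ft/s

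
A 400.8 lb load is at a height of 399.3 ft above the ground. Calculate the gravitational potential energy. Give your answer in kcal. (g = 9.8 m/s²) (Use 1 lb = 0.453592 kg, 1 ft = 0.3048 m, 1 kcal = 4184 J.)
Convert to SI: m = 181.8 kg, h = 121.707 m
PE = mgh = (181.8)(9.8)(121.707) = 216837 J = 51.83 kcal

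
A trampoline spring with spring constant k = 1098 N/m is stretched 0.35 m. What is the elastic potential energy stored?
PE = ½kx² = ½(1098)(0.35)² = 67.25 J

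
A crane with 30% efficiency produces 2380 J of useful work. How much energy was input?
W_in = W_out/η = 2380/0.3 = 7933 J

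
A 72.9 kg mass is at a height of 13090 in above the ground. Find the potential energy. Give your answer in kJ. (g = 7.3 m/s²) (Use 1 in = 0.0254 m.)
Convert to SI: m = 72.9 kg, h = 332.486 m
PE = mgh = (72.9)(7.3)(332.486) = 176939 J = 176.9 kJ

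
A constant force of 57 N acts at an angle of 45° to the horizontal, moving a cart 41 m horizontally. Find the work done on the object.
W = F·d·cosθ = (57)(41)cos(45°) = 1653 J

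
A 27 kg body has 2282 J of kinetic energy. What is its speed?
v = √(2·KE/m) = √(2·2282/27) = 13.0 m/s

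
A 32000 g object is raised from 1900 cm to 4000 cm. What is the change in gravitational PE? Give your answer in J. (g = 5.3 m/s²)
Convert to SI: m = 32.0 kg, Δh = 21.0 m
ΔPE = mgΔh = (32.0)(5.3)(21.0) = 3562 J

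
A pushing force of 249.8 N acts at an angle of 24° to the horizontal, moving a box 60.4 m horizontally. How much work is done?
W = F·d·cosθ = (249.8)(60.4)cos(24°) = 13780 J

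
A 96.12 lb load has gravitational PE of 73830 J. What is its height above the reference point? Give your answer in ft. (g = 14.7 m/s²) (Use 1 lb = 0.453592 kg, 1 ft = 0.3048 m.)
Convert to SI: m = 43.5993 kg, PE = 73830.0 J
h = PE/(mg) = 73830.0/(43.5993·14.7) = 115.196 m = 377.9 ft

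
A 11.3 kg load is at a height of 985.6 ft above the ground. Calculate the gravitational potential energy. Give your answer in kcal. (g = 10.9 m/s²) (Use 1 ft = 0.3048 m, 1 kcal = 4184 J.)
Convert to SI: m = 11.3 kg, h = 300.411 m
PE = mgh = (11.3)(10.9)(300.411) = 37001.6 J = 8.844 kcal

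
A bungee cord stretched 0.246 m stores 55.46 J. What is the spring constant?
k = 2·PE/x² = 2·55.46/(0.246)² = 1833 N/m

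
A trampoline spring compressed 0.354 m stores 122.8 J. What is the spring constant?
k = 2·PE/x² = 2·122.8/(0.354)² = 1960 N/m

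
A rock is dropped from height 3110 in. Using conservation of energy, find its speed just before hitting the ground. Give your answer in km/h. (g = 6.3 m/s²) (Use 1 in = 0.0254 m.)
Convert to SI: h = 78.994 m
mgh = ½mv² ⇒ v = √(2gh) = √(2·6.3·78.994) = 31.5488 m/s = 113.6 km/h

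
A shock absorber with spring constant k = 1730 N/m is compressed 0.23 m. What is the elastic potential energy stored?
PE = ½kx² = ½(1730)(0.23)² = 45.76 J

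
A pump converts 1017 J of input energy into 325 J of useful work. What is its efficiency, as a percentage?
η = W_out/W_in = 325/1017 = 31.96%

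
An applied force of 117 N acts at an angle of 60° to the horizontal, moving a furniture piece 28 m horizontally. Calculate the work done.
W = F·d·cosθ = (117)(28)cos(60°) = 1638 J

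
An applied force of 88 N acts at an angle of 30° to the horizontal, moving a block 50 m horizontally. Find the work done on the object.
W = F·d·cosθ = (88)(50)cos(30°) = 3811 J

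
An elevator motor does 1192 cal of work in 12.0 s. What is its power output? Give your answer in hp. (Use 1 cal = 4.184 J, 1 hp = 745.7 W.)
Convert to SI: W = 4987.33 J, t = 12.0 s
P = W/t = 4987.33/12.0 = 415.611 W = 0.5573 hp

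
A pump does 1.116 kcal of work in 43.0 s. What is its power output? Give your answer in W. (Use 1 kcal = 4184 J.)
Convert to SI: W = 4669.34 J, t = 43.0 s
P = W/t = 4669.34/43.0 = 108.6 W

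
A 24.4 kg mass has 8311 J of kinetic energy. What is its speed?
v = √(2·KE/m) = √(2·8311/24.4) = 26.1 m/s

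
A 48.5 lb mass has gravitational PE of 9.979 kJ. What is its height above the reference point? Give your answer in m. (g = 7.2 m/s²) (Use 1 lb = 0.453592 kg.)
Convert to SI: m = 21.9992 kg, PE = 9979.0 J
h = PE/(mg) = 9979.0/(21.9992·7.2) = 63.0 m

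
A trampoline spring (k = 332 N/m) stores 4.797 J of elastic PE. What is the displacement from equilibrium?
x = √(2·PE/k) = √(2·4.797/332) = 0.17 m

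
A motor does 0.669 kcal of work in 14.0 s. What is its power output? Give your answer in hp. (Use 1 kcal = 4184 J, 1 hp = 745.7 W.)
Convert to SI: W = 2799.1 J, t = 14.0 s
P = W/t = 2799.1/14.0 = 199.935 W = 0.2681 hp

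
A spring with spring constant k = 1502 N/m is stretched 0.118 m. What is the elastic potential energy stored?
PE = ½kx² = ½(1502)(0.118)² = 10.46 J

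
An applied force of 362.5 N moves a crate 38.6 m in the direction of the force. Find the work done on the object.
W = F·d = (362.5)(38.6) = 13990 J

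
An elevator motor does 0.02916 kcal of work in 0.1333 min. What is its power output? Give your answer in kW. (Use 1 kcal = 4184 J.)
Convert to SI: W = 122.005 J, t = 7.998 s
P = W/t = 122.005/7.998 = 15.2545 W = 0.01525 kW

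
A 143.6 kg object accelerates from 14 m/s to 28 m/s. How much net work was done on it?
W = ΔKE = ½m(v₂² − v₁²) = ½(143.6)(28² − 14²) = 42218.4 J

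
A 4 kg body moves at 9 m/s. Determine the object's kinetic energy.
KE = ½mv² = ½(4)(9)² = 162.0 J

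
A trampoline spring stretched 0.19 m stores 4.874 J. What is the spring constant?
k = 2·PE/x² = 2·4.874/(0.19)² = 270.0 N/m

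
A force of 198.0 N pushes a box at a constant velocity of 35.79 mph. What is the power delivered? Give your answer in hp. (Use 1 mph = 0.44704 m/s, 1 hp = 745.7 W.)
Convert to SI: F = 198.0 N, v = 15.9996 m/s
P = Fv = (198.0)(15.9996) = 3167.91 W = 4.248 hp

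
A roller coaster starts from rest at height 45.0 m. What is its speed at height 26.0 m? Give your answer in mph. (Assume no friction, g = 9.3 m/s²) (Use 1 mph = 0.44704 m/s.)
mgh₁ = mgh₂ + ½mv² ⇒ v = √(2g(h₁−h₂)) = √(2·9.3·19.0) = 18.7989 m/s = 42.05 mph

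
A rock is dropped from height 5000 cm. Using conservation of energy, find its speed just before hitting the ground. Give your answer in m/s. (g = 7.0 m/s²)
Convert to SI: h = 50.0 m
mgh = ½mv² ⇒ v = √(2gh) = √(2·7.0·50.0) = 26.46 m/s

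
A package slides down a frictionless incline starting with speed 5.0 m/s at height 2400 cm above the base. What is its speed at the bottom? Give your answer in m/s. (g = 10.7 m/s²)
Convert to SI: v₀ = 5.0 m/s, h = 24.0 m
½mv₀² + mgh = ½mv² ⇒ v = √(v₀² + 2gh) = √(5.0² + 2·10.7·24.0) = 23.21 m/s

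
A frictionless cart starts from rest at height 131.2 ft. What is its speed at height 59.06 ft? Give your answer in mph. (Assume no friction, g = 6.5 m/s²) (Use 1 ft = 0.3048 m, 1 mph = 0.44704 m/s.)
Convert to SI: h₁−h₂ = 21.9883 m
mgh₁ = mgh₂ + ½mv² ⇒ v = √(2g(h₁−h₂)) = √(2·6.5·21.9883) = 16.907 m/s = 37.82 mph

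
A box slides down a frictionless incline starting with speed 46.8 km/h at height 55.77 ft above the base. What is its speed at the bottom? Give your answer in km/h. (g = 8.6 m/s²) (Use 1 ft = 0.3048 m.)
Convert to SI: v₀ = 13.0 m/s, h = 16.9987 m
½mv₀² + mgh = ½mv² ⇒ v = √(v₀² + 2gh) = √(13.0² + 2·8.6·16.9987) = 21.4797 m/s = 77.33 km/h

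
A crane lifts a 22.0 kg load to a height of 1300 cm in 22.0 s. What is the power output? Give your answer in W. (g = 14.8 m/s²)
Convert to SI: m = 22.0 kg, h = 13.0 m, t = 22.0 s
P = mgh/t = (22.0)(14.8)(13.0)/22.0 = 192.4 W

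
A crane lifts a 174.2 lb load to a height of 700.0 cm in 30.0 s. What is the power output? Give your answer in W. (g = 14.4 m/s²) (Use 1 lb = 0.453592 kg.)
Convert to SI: m = 79.0157 kg, h = 7.0 m, t = 30.0 s
P = mgh/t = (79.0157)(14.4)(7.0)/30.0 = 265.5 W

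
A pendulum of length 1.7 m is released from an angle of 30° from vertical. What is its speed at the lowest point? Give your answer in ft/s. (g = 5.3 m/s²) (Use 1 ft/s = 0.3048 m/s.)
h = L(1 − cosθ) = 1.7(1 − cos30°) = 0.227757 m
v = √(2gh) = √(2·5.3·0.227757) = 1.55378 m/s = 5.098 ft/s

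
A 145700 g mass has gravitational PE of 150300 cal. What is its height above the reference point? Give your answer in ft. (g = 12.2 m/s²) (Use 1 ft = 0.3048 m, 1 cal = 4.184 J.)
Convert to SI: m = 145.7 kg, PE = 628855 J
h = PE/(mg) = 628855/(145.7·12.2) = 353.778 m = 1161 ft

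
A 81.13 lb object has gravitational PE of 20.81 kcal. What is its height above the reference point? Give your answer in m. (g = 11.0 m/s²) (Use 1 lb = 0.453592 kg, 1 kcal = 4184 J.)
Convert to SI: m = 36.7999 kg, PE = 87069.0 J
h = PE/(mg) = 87069.0/(36.7999·11.0) = 215.1 m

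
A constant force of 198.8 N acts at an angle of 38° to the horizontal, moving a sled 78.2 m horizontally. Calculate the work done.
W = F·d·cosθ = (198.8)(78.2)cos(38°) = 12250 J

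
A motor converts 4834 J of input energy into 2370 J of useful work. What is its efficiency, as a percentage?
η = W_out/W_in = 2370/4834 = 49.03%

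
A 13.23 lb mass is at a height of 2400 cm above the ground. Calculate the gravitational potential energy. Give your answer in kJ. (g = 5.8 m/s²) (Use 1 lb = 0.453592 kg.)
Convert to SI: m = 6.00102 kg, h = 24.0 m
PE = mgh = (6.00102)(5.8)(24.0) = 835.342 J = 0.8353 kJ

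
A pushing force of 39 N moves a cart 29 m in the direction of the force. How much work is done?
W = F·d = (39)(29) = 1131 J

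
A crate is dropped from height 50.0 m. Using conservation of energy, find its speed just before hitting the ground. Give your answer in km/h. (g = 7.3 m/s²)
mgh = ½mv² ⇒ v = √(2gh) = √(2·7.3·50.0) = 27.0185 m/s = 97.27 km/h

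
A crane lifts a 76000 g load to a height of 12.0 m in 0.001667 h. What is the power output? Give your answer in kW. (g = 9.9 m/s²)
Convert to SI: m = 76.0 kg, h = 12.0 m, t = 6.0012 s
P = mgh/t = (76.0)(9.9)(12.0)/6.0012 = 1504.499 W = 1.504 kW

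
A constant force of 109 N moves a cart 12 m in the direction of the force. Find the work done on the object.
W = F·d = (109)(12) = 1308 J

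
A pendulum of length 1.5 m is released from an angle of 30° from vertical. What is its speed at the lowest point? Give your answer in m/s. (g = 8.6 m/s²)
h = L(1 − cosθ) = 1.5(1 − cos30°) = 0.200962 m
v = √(2gh) = √(2·8.6·0.200962) = 1.859 m/s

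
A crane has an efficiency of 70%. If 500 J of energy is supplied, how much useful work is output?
W_out = η·W_in = 0.7·500 = 350.0 J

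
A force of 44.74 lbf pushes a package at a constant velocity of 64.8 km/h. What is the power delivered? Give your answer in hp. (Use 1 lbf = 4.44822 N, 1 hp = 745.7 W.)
Convert to SI: F = 199.013 N, v = 18.0 m/s
P = Fv = (199.013)(18.0) = 3582.24 W = 4.804 hp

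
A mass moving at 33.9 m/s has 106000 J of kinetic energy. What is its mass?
m = 2·KE/v² = 2·106000/(33.9)² = 184.5 kg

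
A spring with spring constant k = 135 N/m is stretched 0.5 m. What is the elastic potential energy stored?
PE = ½kx² = ½(135)(0.5)² = 16.88 J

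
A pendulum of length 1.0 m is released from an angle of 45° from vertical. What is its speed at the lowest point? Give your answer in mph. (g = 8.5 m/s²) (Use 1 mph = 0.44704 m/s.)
h = L(1 − cosθ) = 1.0(1 − cos45°) = 0.292893 m
v = √(2gh) = √(2·8.5·0.292893) = 2.23141 m/s = 4.992 mph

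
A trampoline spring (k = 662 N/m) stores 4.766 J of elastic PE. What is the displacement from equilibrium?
x = √(2·PE/k) = √(2·4.766/662) = 0.12 m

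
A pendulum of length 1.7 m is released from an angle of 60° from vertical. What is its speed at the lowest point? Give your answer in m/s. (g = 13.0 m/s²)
h = L(1 − cosθ) = 1.7(1 − cos60°) = 0.85 m
v = √(2gh) = √(2·13.0·0.85) = 4.701 m/s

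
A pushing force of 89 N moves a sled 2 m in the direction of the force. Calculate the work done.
W = F·d = (89)(2) = 178.0 J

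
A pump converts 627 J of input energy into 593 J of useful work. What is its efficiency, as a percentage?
η = W_out/W_in = 593/627 = 94.58%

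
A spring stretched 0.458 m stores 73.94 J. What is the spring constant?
k = 2·PE/x² = 2·73.94/(0.458)² = 705.0 N/m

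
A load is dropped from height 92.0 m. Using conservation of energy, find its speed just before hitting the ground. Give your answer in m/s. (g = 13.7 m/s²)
mgh = ½mv² ⇒ v = √(2gh) = √(2·13.7·92.0) = 50.21 m/s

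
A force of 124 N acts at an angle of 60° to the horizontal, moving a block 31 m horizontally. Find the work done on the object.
W = F·d·cosθ = (124)(31)cos(60°) = 1922 J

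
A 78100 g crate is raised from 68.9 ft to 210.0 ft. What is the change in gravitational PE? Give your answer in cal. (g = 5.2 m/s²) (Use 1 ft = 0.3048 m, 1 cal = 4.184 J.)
Convert to SI: m = 78.1 kg, Δh = 43.0073 m
ΔPE = mgΔh = (78.1)(5.2)(43.0073) = 17466.12 J = 4175 cal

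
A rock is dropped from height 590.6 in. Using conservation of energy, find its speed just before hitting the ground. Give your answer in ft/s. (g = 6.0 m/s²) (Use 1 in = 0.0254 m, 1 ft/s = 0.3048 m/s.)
Convert to SI: h = 15.0012 m
mgh = ½mv² ⇒ v = √(2gh) = √(2·6.0·15.0012) = 13.417 m/s = 44.02 ft/s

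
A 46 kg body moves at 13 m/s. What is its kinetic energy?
KE = ½mv² = ½(46)(13)² = 3887.0 J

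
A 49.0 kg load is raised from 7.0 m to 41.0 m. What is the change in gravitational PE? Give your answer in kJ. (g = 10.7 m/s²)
ΔPE = mgΔh = (49.0)(10.7)(34.0) = 17826.2 J = 17.83 kJ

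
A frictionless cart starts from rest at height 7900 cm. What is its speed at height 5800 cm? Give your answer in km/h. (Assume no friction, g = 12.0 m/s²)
Convert to SI: h₁−h₂ = 21.0 m
mgh₁ = mgh₂ + ½mv² ⇒ v = √(2g(h₁−h₂)) = √(2·12.0·21.0) = 22.4499 m/s = 80.82 km/h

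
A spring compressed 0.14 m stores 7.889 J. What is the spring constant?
k = 2·PE/x² = 2·7.889/(0.14)² = 805.0 N/m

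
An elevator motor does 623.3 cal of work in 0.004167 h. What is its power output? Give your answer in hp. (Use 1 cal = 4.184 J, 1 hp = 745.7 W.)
Convert to SI: W = 2607.89 J, t = 15.0012 s
P = W/t = 2607.89/15.0012 = 173.845 W = 0.2331 hp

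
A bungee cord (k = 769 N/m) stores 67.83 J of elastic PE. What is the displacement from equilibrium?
x = √(2·PE/k) = √(2·67.83/769) = 0.42 m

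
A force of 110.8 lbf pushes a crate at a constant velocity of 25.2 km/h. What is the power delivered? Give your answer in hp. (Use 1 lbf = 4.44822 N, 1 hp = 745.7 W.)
Convert to SI: F = 492.863 N, v = 7.0 m/s
P = Fv = (492.863)(7.0) = 3450.04 W = 4.627 hp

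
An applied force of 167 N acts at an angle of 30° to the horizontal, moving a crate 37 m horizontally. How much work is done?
W = F·d·cosθ = (167)(37)cos(30°) = 5351 J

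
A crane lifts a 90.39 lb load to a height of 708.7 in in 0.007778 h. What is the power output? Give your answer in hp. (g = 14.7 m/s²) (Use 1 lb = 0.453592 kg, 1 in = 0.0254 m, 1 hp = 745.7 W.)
Convert to SI: m = 41.0002 kg, h = 18.001 m, t = 28.0008 s
P = mgh/t = (41.0002)(14.7)(18.001)/28.0008 = 387.462 W = 0.5196 hp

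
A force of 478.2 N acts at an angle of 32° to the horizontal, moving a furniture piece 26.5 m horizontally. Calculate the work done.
W = F·d·cosθ = (478.2)(26.5)cos(32°) = 10750 J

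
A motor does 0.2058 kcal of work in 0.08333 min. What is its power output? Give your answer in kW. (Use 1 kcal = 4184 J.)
Convert to SI: W = 861.067 J, t = 4.9998 s
P = W/t = 861.067/4.9998 = 172.22 W = 0.1722 kW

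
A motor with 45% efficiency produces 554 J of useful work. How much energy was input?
W_in = W_out/η = 554/0.45 = 1231 J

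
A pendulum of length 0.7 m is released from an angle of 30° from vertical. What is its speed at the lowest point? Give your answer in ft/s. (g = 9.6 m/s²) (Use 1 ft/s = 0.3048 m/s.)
h = L(1 − cosθ) = 0.7(1 − cos30°) = 0.0937822 m
v = √(2gh) = √(2·9.6·0.0937822) = 1.34187 m/s = 4.402 ft/s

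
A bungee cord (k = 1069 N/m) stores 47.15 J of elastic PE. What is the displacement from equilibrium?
x = √(2·PE/k) = √(2·47.15/1069) = 0.297 m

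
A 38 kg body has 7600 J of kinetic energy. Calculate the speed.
v = √(2·KE/m) = √(2·7600/38) = 20.0 m/s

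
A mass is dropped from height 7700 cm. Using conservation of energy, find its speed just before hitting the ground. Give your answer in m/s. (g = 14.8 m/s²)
Convert to SI: h = 77.0 m
mgh = ½mv² ⇒ v = √(2gh) = √(2·14.8·77.0) = 47.74 m/s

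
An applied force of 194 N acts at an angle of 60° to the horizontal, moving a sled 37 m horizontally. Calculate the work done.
W = F·d·cosθ = (194)(37)cos(60°) = 3589 J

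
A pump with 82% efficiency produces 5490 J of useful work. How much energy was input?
W_in = W_out/η = 5490/0.82 = 6695 J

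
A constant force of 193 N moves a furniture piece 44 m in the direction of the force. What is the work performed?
W = F·d = (193)(44) = 8492 J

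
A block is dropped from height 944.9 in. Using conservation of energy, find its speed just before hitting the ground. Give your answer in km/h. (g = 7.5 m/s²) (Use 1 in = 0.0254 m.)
Convert to SI: h = 24.0005 m
mgh = ½mv² ⇒ v = √(2gh) = √(2·7.5·24.0005) = 18.9738 m/s = 68.31 km/h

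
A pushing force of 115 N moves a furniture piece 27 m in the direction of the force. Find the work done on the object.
W = F·d = (115)(27) = 3105 J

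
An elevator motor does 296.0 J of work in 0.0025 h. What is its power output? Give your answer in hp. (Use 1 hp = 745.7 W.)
Convert to SI: W = 296.0 J, t = 9.0 s
P = W/t = 296.0/9.0 = 32.8889 W = 0.0441 hp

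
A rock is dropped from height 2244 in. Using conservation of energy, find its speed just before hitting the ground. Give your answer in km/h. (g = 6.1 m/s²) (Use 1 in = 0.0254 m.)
Convert to SI: h = 56.9976 m
mgh = ½mv² ⇒ v = √(2gh) = √(2·6.1·56.9976) = 26.3699 m/s = 94.93 km/h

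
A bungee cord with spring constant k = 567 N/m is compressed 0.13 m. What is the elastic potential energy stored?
PE = ½kx² = ½(567)(0.13)² = 4.791 J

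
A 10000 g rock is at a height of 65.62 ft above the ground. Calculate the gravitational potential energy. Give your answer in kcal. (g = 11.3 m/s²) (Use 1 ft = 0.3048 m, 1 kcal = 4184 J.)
Convert to SI: m = 10.0 kg, h = 20.001 m
PE = mgh = (10.0)(11.3)(20.001) = 2260.11 J = 0.5402 kcal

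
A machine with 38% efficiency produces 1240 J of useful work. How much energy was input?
W_in = W_out/η = 1240/0.38 = 3263 J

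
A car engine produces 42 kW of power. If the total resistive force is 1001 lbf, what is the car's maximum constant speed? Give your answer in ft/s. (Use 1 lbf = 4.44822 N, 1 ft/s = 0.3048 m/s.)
Convert to SI: F = 4452.67 N
P = Fv ⇒ v = P/F = 42000 W/4452.67 N = 9.43255 m/s = 30.95 ft/s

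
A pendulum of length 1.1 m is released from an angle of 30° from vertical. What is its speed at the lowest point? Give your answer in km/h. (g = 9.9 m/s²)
h = L(1 − cosθ) = 1.1(1 − cos30°) = 0.147372 m
v = √(2gh) = √(2·9.9·0.147372) = 1.70821 m/s = 6.15 km/h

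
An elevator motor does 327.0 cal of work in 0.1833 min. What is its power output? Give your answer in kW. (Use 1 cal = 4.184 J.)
Convert to SI: W = 1368.17 J, t = 10.998 s
P = W/t = 1368.17/10.998 = 124.402 W = 0.1244 kW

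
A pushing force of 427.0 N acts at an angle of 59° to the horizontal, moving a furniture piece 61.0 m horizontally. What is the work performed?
W = F·d·cosθ = (427.0)(61.0)cos(59°) = 13420 J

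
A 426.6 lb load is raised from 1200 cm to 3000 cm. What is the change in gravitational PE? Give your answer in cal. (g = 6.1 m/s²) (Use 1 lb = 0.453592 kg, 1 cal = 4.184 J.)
Convert to SI: m = 193.502 kg, Δh = 18.0 m
ΔPE = mgΔh = (193.502)(6.1)(18.0) = 21246.6 J = 5078 cal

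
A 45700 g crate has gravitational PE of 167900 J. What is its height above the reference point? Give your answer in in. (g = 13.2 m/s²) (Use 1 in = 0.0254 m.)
Convert to SI: m = 45.7 kg, PE = 167900 J
h = PE/(mg) = 167900/(45.7·13.2) = 278.33 m = 10960 in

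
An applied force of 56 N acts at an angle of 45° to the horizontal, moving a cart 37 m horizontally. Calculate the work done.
W = F·d·cosθ = (56)(37)cos(45°) = 1465 J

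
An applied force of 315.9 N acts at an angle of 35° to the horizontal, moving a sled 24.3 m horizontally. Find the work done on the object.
W = F·d·cosθ = (315.9)(24.3)cos(35°) = 6288 J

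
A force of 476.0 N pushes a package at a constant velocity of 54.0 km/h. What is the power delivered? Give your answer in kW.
Convert to SI: F = 476.0 N, v = 15.0 m/s
P = Fv = (476.0)(15.0) = 7140.0 W = 7.14 kW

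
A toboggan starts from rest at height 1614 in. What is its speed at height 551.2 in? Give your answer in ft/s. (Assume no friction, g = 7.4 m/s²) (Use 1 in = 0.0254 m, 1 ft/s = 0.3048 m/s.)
Convert to SI: h₁−h₂ = 26.9951 m
mgh₁ = mgh₂ + ½mv² ⇒ v = √(2g(h₁−h₂)) = √(2·7.4·26.9951) = 19.9882 m/s = 65.58 ft/s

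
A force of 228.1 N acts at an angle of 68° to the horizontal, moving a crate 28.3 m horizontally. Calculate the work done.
W = F·d·cosθ = (228.1)(28.3)cos(68°) = 2418 J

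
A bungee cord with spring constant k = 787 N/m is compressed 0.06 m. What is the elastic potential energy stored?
PE = ½kx² = ½(787)(0.06)² = 1.417 J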